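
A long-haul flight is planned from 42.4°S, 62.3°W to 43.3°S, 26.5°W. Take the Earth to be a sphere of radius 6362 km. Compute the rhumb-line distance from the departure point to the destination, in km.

2916 km

Δψ = ln[tan(π/4+φ₂/2)/tan(π/4+φ₁/2)] = -0.0214;  Δφ = -0.0157 rad,  Δλ = +0.6248 rad
q = Δφ/Δψ = 0.7331
d = R·√(Δφ² + q²Δλ²) = 6362·0.45834 = 2916 km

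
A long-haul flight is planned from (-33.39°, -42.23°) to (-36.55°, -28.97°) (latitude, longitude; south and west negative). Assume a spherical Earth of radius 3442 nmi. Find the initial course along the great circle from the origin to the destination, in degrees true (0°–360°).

110.0°

θ = atan2( sin Δλ·cos φ₂ ,  cos φ₁ sin φ₂ − sin φ₁ cos φ₂ cos Δλ )
  = atan2(+0.1843, -0.0669) = 109.96°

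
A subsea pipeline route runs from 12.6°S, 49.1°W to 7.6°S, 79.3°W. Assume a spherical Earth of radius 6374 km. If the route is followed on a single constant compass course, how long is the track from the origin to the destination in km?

Rhumb course C = atan2(Δλ, Δψ) with Δψ = ln[tan(π/4+φ₂/2)/tan(π/4+φ₁/2)] = +0.0887, Δλ = -0.5271 → C = 279.55°
d = R·|Δφ| / |cos C| = 6374·0.08727 / 0.16589 = 3353 km

3353 km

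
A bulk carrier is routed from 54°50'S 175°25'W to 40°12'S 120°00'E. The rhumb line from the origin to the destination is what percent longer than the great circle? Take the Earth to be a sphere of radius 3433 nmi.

Great circle: σ = 0.7721 rad → d_gc = Rσ = 2650.6 nmi
Rhumb: Δφ = +0.2554, Δλ = -1.1272, Δψ = +0.3817, q = Δφ/Δψ = 0.6691 → d_rh = R√(Δφ²+q²Δλ²) = 2733.6 nmi
Excess = (2733.6 − 2650.6) / 2650.6 = 83.0 / 2650.6 = 3.13% ≈ 3.1%

3.1%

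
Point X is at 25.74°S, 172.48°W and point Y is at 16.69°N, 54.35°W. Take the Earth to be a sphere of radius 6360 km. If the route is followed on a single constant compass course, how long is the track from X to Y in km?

13607 km

Δψ = ln[tan(π/4+φ₂/2)/tan(π/4+φ₁/2)] = +0.7607;  Δφ = +0.7405 rad,  Δλ = +2.0618 rad
q = Δφ/Δψ = 0.9735
d = R·√(Δφ² + q²Δλ²) = 6360·2.13945 = 13607 km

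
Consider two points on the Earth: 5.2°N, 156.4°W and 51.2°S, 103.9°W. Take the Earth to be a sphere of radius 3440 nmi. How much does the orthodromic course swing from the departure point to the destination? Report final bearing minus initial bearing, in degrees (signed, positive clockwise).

-24.7°

At departure: θ₁ = atan2(sin Δλ cos φ₂, cos φ₁ sin φ₂ − sin φ₁ cos φ₂ cos Δλ) = 148.48°
At arrival: θ₂ = atan2(sin Δλ cos φ₁, −cos φ₂ sin φ₁ + sin φ₂ cos φ₁ cos Δλ) = 123.82°
Δθ = θ₂ − θ₁ = -24.7°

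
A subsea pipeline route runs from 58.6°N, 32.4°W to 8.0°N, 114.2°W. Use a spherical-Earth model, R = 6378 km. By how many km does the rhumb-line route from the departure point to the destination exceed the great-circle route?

Great circle: cos σ = sin φ₁ sin φ₂ + cos φ₁ cos φ₂ cos Δλ,  σ = 1.3772 rad → d_gc = 8783.8 km
Rhumb line: Δψ = -1.1290, q = Δφ/Δψ = 0.7822, d_rh = R√(Δφ²+q²Δλ²) = 9080.7 km
Excess = 9080.7 − 8783.8 = 296.9 ≈ 297 km

297 km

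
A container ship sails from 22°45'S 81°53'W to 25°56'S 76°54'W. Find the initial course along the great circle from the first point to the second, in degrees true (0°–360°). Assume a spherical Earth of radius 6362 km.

126.0°

θ = atan2( sin Δλ·cos φ₂ ,  cos φ₁ sin φ₂ − sin φ₁ cos φ₂ cos Δλ )
  = atan2(+0.0781, -0.0568) = 126.04°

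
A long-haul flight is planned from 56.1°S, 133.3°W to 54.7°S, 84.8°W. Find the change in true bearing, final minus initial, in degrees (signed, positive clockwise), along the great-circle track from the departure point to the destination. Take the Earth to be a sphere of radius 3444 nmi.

Initial bearing θ₁ = atan2(sin Δλ cos φ₂, cos φ₁ sin φ₂ − sin φ₁ cos φ₂ cos Δλ) = 107.61°
Final bearing θ₂ = (initial bearing from the destination back to the start) + 180° = 66.92°
Δθ = θ₂ − θ₁ = -40.7°

-40.7°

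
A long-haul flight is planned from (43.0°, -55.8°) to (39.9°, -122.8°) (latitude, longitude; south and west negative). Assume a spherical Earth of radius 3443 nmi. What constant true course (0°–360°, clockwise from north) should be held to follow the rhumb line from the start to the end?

266.5°

Meridional parts: M(φ₁)=+0.8328, M(φ₂)=+0.7606 → ΔM = -0.0722;  Δλ = -1.1694 rad
tan C = Δλ / ΔM = +16.1945 → C = 266.47°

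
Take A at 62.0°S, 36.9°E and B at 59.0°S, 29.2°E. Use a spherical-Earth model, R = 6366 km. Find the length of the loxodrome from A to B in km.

Δψ = ln[tan(π/4+φ₂/2)/tan(π/4+φ₁/2)] = +0.1064;  Δφ = +0.0524 rad,  Δλ = -0.1344 rad
q = Δφ/Δψ = 0.4920
d = R·√(Δφ² + q²Δλ²) = 6366·0.08434 = 537 km

537 km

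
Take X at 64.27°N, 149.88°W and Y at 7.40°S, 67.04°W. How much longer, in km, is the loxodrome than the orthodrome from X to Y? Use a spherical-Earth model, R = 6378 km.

318 km

Great circle: cos σ = sin φ₁ sin φ₂ + cos φ₁ cos φ₂ cos Δλ,  σ = 1.6332 rad → d_gc = 10416.6 km
Rhumb line: Δψ = -1.6062, q = Δφ/Δψ = 0.7788, d_rh = R√(Δφ²+q²Δλ²) = 10734.2 km
Excess = 10734.2 − 10416.6 = 317.6 ≈ 318 km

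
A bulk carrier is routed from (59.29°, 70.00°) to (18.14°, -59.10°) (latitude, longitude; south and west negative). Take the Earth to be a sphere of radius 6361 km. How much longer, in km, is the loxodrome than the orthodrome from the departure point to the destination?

Great circle: cos σ = sin φ₁ sin φ₂ + cos φ₁ cos φ₂ cos Δλ,  σ = 1.6092 rad → d_gc = 10236.1 km
Rhumb line: Δψ = -0.9704, q = Δφ/Δψ = 0.7401, d_rh = R√(Δφ²+q²Δλ²) = 11549.7 km
Excess = 11549.7 − 10236.1 = 1313.6 ≈ 1314 km

1314 km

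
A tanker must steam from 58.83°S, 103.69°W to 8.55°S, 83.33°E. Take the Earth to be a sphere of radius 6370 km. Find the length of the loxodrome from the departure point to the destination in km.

Δψ = ln[tan(π/4+φ₂/2)/tan(π/4+φ₁/2)] = +1.1270;  Δφ = +0.8776 rad,  Δλ = -3.0191 rad
q = Δφ/Δψ = 0.7786
d = R·√(Δφ² + q²Δλ²) = 6370·2.50921 = 15984 km

15984 km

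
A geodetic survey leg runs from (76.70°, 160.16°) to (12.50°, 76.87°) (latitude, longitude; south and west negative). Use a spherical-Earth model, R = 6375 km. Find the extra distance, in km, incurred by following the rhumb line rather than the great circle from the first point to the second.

455 km

Great circle: cos σ = sin φ₁ sin φ₂ + cos φ₁ cos φ₂ cos Δλ,  σ = 1.3316 rad → d_gc = 8489.2 km
Rhumb line: Δψ = -1.9292, q = Δφ/Δψ = 0.5808, d_rh = R√(Δφ²+q²Δλ²) = 8944.1 km
Excess = 8944.1 − 8489.2 = 454.9 ≈ 455 km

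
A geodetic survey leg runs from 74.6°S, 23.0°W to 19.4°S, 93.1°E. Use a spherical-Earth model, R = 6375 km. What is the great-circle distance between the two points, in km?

Haversine: a = sin²(Δφ/2)+cos φ₁ cos φ₂ sin²(Δλ/2) = 0.39498;  σ = 2·atan2(√a,√(1−a))
σ = 77.875° → d = Rσ = 6375·1.35918 = 8665 km

8665 km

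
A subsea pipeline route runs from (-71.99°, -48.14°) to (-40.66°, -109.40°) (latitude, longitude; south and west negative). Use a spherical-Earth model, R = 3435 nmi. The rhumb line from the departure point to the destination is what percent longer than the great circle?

Great circle: σ = 0.7489 rad → d_gc = Rσ = 2572.6 nmi
Rhumb: Δφ = +0.5468, Δλ = -1.0692, Δψ = +1.0641, q = Δφ/Δψ = 0.5139 → d_rh = R√(Δφ²+q²Δλ²) = 2662.6 nmi
Excess = (2662.6 − 2572.6) / 2572.6 = 90.0 / 2572.6 = 3.50% ≈ 3.5%

3.5%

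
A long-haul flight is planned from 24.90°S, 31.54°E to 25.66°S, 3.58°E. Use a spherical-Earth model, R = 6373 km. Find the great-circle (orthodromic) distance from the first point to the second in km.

2808 km

Haversine: a = sin²(Δφ/2)+cos φ₁ cos φ₂ sin²(Δλ/2) = 0.04776;  σ = 2·atan2(√a,√(1−a))
σ = 25.247° → d = Rσ = 6373·0.44064 = 2808 km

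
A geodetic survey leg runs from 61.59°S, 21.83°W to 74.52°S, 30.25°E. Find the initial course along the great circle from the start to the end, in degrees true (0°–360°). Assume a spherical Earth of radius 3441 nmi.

θ = atan2( sin Δλ·cos φ₂ ,  cos φ₁ sin φ₂ − sin φ₁ cos φ₂ cos Δλ )
  = atan2(+0.2106, -0.3142) = 146.18°

146.2°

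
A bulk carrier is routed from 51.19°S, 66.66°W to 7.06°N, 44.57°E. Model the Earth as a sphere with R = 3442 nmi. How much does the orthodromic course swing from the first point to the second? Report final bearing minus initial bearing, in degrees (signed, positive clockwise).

At departure: θ₁ = atan2(sin Δλ cos φ₂, cos φ₁ sin φ₂ − sin φ₁ cos φ₂ cos Δλ) = 102.38°
At arrival: θ₂ = atan2(sin Δλ cos φ₁, −cos φ₂ sin φ₁ + sin φ₂ cos φ₁ cos Δλ) = 38.09°
Δθ = θ₂ − θ₁ = -64.3°

-64.3°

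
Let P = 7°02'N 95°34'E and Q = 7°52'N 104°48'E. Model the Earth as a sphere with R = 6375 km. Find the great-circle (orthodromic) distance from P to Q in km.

1023 km

Haversine: a = sin²(Δφ/2)+cos φ₁ cos φ₂ sin²(Δλ/2) = 0.00642;  σ = 2·atan2(√a,√(1−a))
σ = 9.193° → d = Rσ = 6375·0.16045 = 1023 km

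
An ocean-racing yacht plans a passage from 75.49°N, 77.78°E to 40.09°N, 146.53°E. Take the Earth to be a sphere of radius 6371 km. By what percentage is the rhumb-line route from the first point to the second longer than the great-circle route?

4.6%

Great circle: σ = 0.8053 rad → d_gc = Rσ = 5130.3 km
Rhumb: Δφ = -0.6178, Δλ = +1.1999, Δψ = -1.2962, q = Δφ/Δψ = 0.4767 → d_rh = R√(Δφ²+q²Δλ²) = 5364.0 km
Excess = (5364.0 − 5130.3) / 5130.3 = 233.7 / 5130.3 = 4.56% ≈ 4.6%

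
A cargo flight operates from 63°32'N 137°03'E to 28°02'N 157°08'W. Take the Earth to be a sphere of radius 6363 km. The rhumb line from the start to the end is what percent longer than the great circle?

3.2%

Great circle: σ = 0.9498 rad → d_gc = Rσ = 6043.3 km
Rhumb: Δφ = -0.6196, Δλ = +1.1487, Δψ = -0.9374, q = Δφ/Δψ = 0.6609 → d_rh = R√(Δφ²+q²Δλ²) = 6235.6 km
Excess = (6235.6 − 6043.3) / 6043.3 = 192.3 / 6043.3 = 3.18% ≈ 3.2%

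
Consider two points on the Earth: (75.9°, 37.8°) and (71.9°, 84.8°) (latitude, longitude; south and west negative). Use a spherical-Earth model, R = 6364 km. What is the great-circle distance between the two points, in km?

1468 km

Haversine: a = sin²(Δφ/2)+cos φ₁ cos φ₂ sin²(Δλ/2) = 0.01325;  σ = 2·atan2(√a,√(1−a))
σ = 13.221° → d = Rσ = 6364·0.23075 = 1468 km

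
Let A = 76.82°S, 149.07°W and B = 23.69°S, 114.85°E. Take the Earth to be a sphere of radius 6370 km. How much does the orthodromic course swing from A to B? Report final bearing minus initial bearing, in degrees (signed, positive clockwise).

+87.4°

At departure: θ₁ = atan2(sin Δλ cos φ₂, cos φ₁ sin φ₂ − sin φ₁ cos φ₂ cos Δλ) = 258.45°
At arrival: θ₂ = atan2(sin Δλ cos φ₁, −cos φ₂ sin φ₁ + sin φ₂ cos φ₁ cos Δλ) = 345.88°
Δθ = θ₂ − θ₁ = +87.4°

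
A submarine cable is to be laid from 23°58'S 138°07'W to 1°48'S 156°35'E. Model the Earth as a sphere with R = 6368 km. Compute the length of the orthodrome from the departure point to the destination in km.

cos σ = sin φ₁ sin φ₂ + cos φ₁ cos φ₂ cos Δλ
      = sin(-23.97°)sin(-1.80°) + cos(-23.97°)cos(-1.80°)cos(-65.30°) = 0.3944
σ = 66.771° → d = Rσ = 6368·1.16537 = 7421 km

7421 km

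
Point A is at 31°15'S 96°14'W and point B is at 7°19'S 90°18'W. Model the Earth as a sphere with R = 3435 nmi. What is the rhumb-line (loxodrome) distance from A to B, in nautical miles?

Rhumb course C = atan2(Δλ, Δψ) with Δψ = ln[tan(π/4+φ₂/2)/tan(π/4+φ₁/2)] = +0.4466, Δλ = +0.1036 → C = 13.05°
d = R·|Δφ| / |cos C| = 3435·0.41772 / 0.97416 = 1473 nmi

1473 nmi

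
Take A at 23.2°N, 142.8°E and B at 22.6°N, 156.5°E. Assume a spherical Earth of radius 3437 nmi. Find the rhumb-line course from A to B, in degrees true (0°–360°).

Meridional parts: M(φ₁)=+0.4165, M(φ₂)=+0.4051 → ΔM = -0.0114;  Δλ = +0.2391 rad
tan C = Δλ / ΔM = -21.0336 → C = 92.72°

92.7°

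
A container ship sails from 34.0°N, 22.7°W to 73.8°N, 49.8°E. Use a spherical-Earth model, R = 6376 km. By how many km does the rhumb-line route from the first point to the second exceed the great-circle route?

280 km

Great circle: cos σ = sin φ₁ sin φ₂ + cos φ₁ cos φ₂ cos Δλ,  σ = 0.9191 rad → d_gc = 5860.1 km
Rhumb line: Δψ = +1.3180, q = Δφ/Δψ = 0.5270, d_rh = R√(Δφ²+q²Δλ²) = 6139.8 km
Excess = 6139.8 − 5860.1 = 279.7 ≈ 280 km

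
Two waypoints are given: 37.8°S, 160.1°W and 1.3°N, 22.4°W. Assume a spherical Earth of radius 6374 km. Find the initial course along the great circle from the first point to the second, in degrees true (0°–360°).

122.9°

θ = atan2( sin Δλ·cos φ₂ ,  cos φ₁ sin φ₂ − sin φ₁ cos φ₂ cos Δλ )
  = atan2(+0.6728, -0.4353) = 122.90°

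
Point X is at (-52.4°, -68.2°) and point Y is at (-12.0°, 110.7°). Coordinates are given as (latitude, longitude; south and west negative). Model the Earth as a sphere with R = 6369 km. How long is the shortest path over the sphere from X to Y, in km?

12849 km

cos σ = sin φ₁ sin φ₂ + cos φ₁ cos φ₂ cos Δλ
      = sin(-52.40°)sin(-12.00°) + cos(-52.40°)cos(-12.00°)cos(178.90°) = -0.4320
σ = 115.593° → d = Rσ = 6369·2.01748 = 12849 km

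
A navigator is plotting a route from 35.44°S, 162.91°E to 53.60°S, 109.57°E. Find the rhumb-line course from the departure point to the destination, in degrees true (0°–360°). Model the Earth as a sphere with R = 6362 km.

244.2°

Δψ = ln[tan(π/4+φ₂/2)/tan(π/4+φ₁/2)] = -0.4501
Δλ = -0.9310 rad (taken the short way round)
course = atan2(Δλ, Δψ) = 244.20°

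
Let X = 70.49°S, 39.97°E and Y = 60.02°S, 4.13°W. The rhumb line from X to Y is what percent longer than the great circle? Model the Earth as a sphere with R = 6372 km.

2.1%

Great circle: σ = 0.3588 rad → d_gc = Rσ = 2286.4 km
Rhumb: Δφ = +0.1827, Δλ = -0.7697, Δψ = +0.4431, q = Δφ/Δψ = 0.4124 → d_rh = R√(Δφ²+q²Δλ²) = 2334.0 km
Excess = (2334.0 − 2286.4) / 2286.4 = 47.6 / 2286.4 = 2.08% ≈ 2.1%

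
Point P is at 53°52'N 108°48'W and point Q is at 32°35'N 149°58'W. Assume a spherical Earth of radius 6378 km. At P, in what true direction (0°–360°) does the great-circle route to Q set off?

250.7°

θ = atan2( sin Δλ·cos φ₂ ,  cos φ₁ sin φ₂ − sin φ₁ cos φ₂ cos Δλ )
  = atan2(-0.5546, -0.1948) = 250.65°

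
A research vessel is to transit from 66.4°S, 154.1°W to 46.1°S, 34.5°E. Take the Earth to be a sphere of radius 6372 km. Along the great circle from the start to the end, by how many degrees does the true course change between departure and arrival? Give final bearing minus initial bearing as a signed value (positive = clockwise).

+169.8°

Initial bearing θ₁ = atan2(sin Δλ cos φ₂, cos φ₁ sin φ₂ − sin φ₁ cos φ₂ cos Δλ) = 186.45°
Final bearing θ₂ = (initial bearing from the destination back to the start) + 180° = 356.28°
Δθ = θ₂ − θ₁ = +169.8°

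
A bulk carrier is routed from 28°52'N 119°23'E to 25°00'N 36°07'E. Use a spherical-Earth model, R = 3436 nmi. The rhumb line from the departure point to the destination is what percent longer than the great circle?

Great circle: σ = 1.2692 rad → d_gc = Rσ = 4360.8 nmi
Rhumb: Δφ = -0.0675, Δλ = -1.4533, Δψ = -0.0757, q = Δφ/Δψ = 0.8913 → d_rh = R√(Δφ²+q²Δλ²) = 4456.6 nmi
Excess = (4456.6 − 4360.8) / 4360.8 = 95.8 / 4360.8 = 2.20% ≈ 2.2%

2.2%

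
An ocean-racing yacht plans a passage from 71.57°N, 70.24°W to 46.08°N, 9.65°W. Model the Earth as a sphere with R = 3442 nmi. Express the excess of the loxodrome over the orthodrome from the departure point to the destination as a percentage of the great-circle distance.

3.6%

Great circle: σ = 0.6583 rad → d_gc = Rσ = 2265.8 nmi
Rhumb: Δφ = -0.4449, Δλ = +1.0575, Δψ = -0.9104, q = Δφ/Δψ = 0.4887 → d_rh = R√(Δφ²+q²Δλ²) = 2347.0 nmi
Excess = (2347.0 − 2265.8) / 2265.8 = 81.2 / 2265.8 = 3.58% ≈ 3.6%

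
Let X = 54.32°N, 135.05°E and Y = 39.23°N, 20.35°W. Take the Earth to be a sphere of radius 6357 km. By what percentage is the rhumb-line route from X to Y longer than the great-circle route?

Great circle: σ = 1.4677 rad → d_gc = Rσ = 9330.1 km
Rhumb: Δφ = -0.2634, Δλ = -2.7122, Δψ = -0.3883, q = Δφ/Δψ = 0.6783 → d_rh = R√(Δφ²+q²Δλ²) = 11815.1 km
Excess = (11815.1 − 9330.1) / 9330.1 = 2485.0 / 9330.1 = 26.63% ≈ 26.6%

26.6%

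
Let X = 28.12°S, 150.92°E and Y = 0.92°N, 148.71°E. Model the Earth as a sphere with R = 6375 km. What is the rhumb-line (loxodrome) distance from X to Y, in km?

3240 km

Δψ = ln[tan(π/4+φ₂/2)/tan(π/4+φ₁/2)] = +0.5278;  Δφ = +0.5068 rad,  Δλ = -0.0386 rad
q = Δφ/Δψ = 0.9603
d = R·√(Δφ² + q²Δλ²) = 6375·0.50820 = 3240 km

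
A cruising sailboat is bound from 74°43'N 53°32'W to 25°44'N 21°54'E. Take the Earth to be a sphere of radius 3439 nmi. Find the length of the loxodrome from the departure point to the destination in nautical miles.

3864 nmi

Rhumb course C = atan2(Δλ, Δψ) with Δψ = ln[tan(π/4+φ₂/2)/tan(π/4+φ₁/2)] = -1.5436, Δλ = +1.3166 → C = 139.54°
d = R·|Δφ| / |cos C| = 3439·0.85492 / 0.76085 = 3864 nmi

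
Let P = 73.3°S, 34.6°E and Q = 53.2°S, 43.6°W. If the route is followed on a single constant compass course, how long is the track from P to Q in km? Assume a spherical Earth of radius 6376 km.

Δψ = ln[tan(π/4+φ₂/2)/tan(π/4+φ₁/2)] = +0.8182;  Δφ = +0.3508 rad,  Δλ = -1.3648 rad
q = Δφ/Δψ = 0.4288
d = R·√(Δφ² + q²Δλ²) = 6376·0.68229 = 4350 km

4350 km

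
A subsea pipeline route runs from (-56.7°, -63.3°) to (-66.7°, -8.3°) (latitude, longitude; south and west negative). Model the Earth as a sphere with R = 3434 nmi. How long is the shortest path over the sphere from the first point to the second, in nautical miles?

1609 nmi

cos σ = sin φ₁ sin φ₂ + cos φ₁ cos φ₂ cos Δλ
      = sin(-56.70°)sin(-66.70°) + cos(-56.70°)cos(-66.70°)cos(55.00°) = 0.8922
σ = 26.848° → d = Rσ = 3434·0.46859 = 1609 nmi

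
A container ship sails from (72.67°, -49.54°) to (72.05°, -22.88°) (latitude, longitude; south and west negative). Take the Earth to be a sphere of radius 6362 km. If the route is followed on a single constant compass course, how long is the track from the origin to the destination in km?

900 km

Rhumb course C = atan2(Δλ, Δψ) with Δψ = ln[tan(π/4+φ₂/2)/tan(π/4+φ₁/2)] = -0.0357, Δλ = +0.4653 → C = 94.39°
d = R·|Δφ| / |cos C| = 6362·0.01082 / 0.07653 = 900 km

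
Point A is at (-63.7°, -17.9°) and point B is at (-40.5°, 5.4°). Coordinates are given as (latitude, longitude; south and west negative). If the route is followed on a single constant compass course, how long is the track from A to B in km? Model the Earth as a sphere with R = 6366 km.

Rhumb course C = atan2(Δλ, Δψ) with Δψ = ln[tan(π/4+φ₂/2)/tan(π/4+φ₁/2)] = +0.6797, Δλ = +0.4067 → C = 30.89°
d = R·|Δφ| / |cos C| = 6366·0.40492 / 0.85813 = 3004 km

3004 km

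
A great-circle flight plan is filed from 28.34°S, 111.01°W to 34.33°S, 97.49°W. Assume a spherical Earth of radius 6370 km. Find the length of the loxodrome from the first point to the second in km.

1445 km

Δψ = ln[tan(π/4+φ₂/2)/tan(π/4+φ₁/2)] = -0.1225;  Δφ = -0.1045 rad,  Δλ = +0.2360 rad
q = Δφ/Δψ = 0.8535
d = R·√(Δφ² + q²Δλ²) = 6370·0.22691 = 1445 km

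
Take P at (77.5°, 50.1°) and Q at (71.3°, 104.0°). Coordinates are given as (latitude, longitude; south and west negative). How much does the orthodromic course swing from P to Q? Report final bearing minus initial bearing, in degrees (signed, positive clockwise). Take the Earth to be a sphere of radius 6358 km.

+52.2°

At departure: θ₁ = atan2(sin Δλ cos φ₂, cos φ₁ sin φ₂ − sin φ₁ cos φ₂ cos Δλ) = 85.46°
At arrival: θ₂ = atan2(sin Δλ cos φ₁, −cos φ₂ sin φ₁ + sin φ₂ cos φ₁ cos Δλ) = 137.70°
Δθ = θ₂ − θ₁ = +52.2°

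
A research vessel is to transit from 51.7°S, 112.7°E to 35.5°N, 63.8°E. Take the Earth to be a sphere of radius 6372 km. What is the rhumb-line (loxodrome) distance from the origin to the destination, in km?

10824 km

Δψ = ln[tan(π/4+φ₂/2)/tan(π/4+φ₁/2)] = +1.7212;  Δφ = +1.5219 rad,  Δλ = -0.8535 rad
q = Δφ/Δψ = 0.8842
d = R·√(Δφ² + q²Δλ²) = 6372·1.69875 = 10824 km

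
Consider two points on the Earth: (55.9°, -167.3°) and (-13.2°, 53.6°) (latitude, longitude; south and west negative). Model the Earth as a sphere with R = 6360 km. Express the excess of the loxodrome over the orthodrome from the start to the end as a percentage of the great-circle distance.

Great circle: σ = 2.2164 rad → d_gc = Rσ = 14096.1 km
Rhumb: Δφ = -1.2060, Δλ = -2.4278, Δψ = -1.4144, q = Δφ/Δψ = 0.8527 → d_rh = R√(Δφ²+q²Δλ²) = 15237.3 km
Excess = (15237.3 − 14096.1) / 14096.1 = 1141.2 / 14096.1 = 8.10% ≈ 8.1%

8.1%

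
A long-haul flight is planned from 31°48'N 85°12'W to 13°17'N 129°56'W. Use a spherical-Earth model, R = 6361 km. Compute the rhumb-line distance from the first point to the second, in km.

Δψ = ln[tan(π/4+φ₂/2)/tan(π/4+φ₁/2)] = -0.3520;  Δφ = -0.3232 rad,  Δλ = -0.7807 rad
q = Δφ/Δψ = 0.9182
d = R·√(Δφ² + q²Δλ²) = 6361·0.78634 = 5002 km

5002 km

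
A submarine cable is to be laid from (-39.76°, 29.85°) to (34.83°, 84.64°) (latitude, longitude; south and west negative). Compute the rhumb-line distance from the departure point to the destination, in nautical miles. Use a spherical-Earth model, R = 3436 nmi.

Rhumb course C = atan2(Δλ, Δψ) with Δψ = ln[tan(π/4+φ₂/2)/tan(π/4+φ₁/2)] = +1.4067, Δλ = +0.9563 → C = 34.21°
d = R·|Δφ| / |cos C| = 3436·1.30184 / 0.82700 = 5409 nmi

5409 nmi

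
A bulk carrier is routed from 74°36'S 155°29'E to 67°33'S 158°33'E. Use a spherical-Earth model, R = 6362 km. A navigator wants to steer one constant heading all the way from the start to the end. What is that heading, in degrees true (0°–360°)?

7.9°

Meridional parts: M(φ₁)=-2.0010, M(φ₂)=-1.6172 → ΔM = +0.3838;  Δλ = +0.0535 rad
tan C = Δλ / ΔM = +0.1395 → C = 7.94°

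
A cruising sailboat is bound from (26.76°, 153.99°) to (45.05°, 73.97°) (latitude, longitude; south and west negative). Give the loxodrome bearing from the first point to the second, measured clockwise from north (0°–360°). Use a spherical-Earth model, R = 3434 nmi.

Δψ = ln[tan(π/4+φ₂/2)/tan(π/4+φ₁/2)] = +0.3976
Δλ = -1.3966 rad (taken the short way round)
course = atan2(Δλ, Δψ) = 285.89°

285.9°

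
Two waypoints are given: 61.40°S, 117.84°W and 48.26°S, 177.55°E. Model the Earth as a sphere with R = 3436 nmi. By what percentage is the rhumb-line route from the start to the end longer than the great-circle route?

Great circle: σ = 0.6571 rad → d_gc = Rσ = 2257.8 nmi
Rhumb: Δφ = +0.2293, Δλ = -1.1277, Δψ = +0.4026, q = Δφ/Δψ = 0.5696 → d_rh = R√(Δφ²+q²Δλ²) = 2343.4 nmi
Excess = (2343.4 − 2257.8) / 2257.8 = 85.6 / 2257.8 = 3.79% ≈ 3.8%

3.8%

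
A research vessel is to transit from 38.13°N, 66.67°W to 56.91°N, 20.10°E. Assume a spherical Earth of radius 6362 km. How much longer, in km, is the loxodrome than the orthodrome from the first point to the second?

Great circle: cos σ = sin φ₁ sin φ₂ + cos φ₁ cos φ₂ cos Δλ,  σ = 0.9986 rad → d_gc = 6352.9 km
Rhumb line: Δψ = +0.4929, q = Δφ/Δψ = 0.6650, d_rh = R√(Δφ²+q²Δλ²) = 6737.5 km
Excess = 6737.5 − 6352.9 = 384.6 ≈ 385 km

385 km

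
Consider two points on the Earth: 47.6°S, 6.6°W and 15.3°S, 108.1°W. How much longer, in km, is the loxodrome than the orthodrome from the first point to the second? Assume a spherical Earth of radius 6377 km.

Great circle: cos σ = sin φ₁ sin φ₂ + cos φ₁ cos φ₂ cos Δλ,  σ = 1.5056 rad → d_gc = 9601.0 km
Rhumb line: Δψ = +0.6768, q = Δφ/Δψ = 0.8329, d_rh = R√(Δφ²+q²Δλ²) = 10073.0 km
Excess = 10073.0 − 9601.0 = 472.0 ≈ 472 km

472 km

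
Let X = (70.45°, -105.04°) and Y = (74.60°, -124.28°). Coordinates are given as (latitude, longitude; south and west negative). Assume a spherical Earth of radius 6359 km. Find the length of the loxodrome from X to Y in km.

787 km

Δψ = ln[tan(π/4+φ₂/2)/tan(π/4+φ₁/2)] = +0.2423;  Δφ = +0.0724 rad,  Δλ = -0.3358 rad
q = Δφ/Δψ = 0.2989
d = R·√(Δφ² + q²Δλ²) = 6359·0.12377 = 787 km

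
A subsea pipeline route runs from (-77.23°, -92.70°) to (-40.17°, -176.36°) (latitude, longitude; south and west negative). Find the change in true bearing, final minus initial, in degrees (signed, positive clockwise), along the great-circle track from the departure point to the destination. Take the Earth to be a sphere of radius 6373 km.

+77.8°

Initial bearing θ₁ = atan2(sin Δλ cos φ₂, cos φ₁ sin φ₂ − sin φ₁ cos φ₂ cos Δλ) = 265.46°
Final bearing θ₂ = (initial bearing from the destination back to the start) + 180° = 343.24°
Δθ = θ₂ − θ₁ = +77.8°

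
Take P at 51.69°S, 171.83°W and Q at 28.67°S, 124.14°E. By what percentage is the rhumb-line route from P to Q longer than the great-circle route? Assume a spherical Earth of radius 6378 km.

Great circle: σ = 0.9089 rad → d_gc = Rσ = 5796.8 km
Rhumb: Δφ = +0.4018, Δλ = -1.1175, Δψ = +0.5347, q = Δφ/Δψ = 0.7514 → d_rh = R√(Δφ²+q²Δλ²) = 5937.0 km
Excess = (5937.0 − 5796.8) / 5796.8 = 140.2 / 5796.8 = 2.42% ≈ 2.4%

2.4%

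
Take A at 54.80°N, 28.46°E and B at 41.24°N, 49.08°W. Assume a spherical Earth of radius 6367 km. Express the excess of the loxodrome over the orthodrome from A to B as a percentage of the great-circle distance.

Great circle: σ = 0.8864 rad → d_gc = Rσ = 5643.8 km
Rhumb: Δφ = -0.2367, Δλ = -1.3533, Δψ = -0.3567, q = Δφ/Δψ = 0.6634 → d_rh = R√(Δφ²+q²Δλ²) = 5911.7 km
Excess = (5911.7 − 5643.8) / 5643.8 = 267.9 / 5643.8 = 4.747% ≈ 4.7%

4.7%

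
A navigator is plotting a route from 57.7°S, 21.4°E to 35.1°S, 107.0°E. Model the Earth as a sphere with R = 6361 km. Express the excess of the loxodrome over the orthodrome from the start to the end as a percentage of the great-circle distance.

5.7%

Great circle: σ = 1.0244 rad → d_gc = Rσ = 6516.5 km
Rhumb: Δφ = +0.3944, Δλ = +1.4940, Δψ = +0.5844, q = Δφ/Δψ = 0.6750 → d_rh = R√(Δφ²+q²Δλ²) = 6888.1 km
Excess = (6888.1 − 6516.5) / 6516.5 = 371.6 / 6516.5 = 5.70% ≈ 5.7%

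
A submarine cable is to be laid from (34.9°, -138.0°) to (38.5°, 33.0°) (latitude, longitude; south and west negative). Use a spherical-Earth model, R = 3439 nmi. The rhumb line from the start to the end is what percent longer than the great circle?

Great circle: σ = 1.8523 rad → d_gc = Rσ = 6370.0 nmi
Rhumb: Δφ = +0.0628, Δλ = +2.9845, Δψ = +0.0784, q = Δφ/Δψ = 0.8015 → d_rh = R√(Δφ²+q²Δλ²) = 8229.2 nmi
Excess = (8229.2 − 6370.0) / 6370.0 = 1859.2 / 6370.0 = 29.19% ≈ 29.2%

29.2%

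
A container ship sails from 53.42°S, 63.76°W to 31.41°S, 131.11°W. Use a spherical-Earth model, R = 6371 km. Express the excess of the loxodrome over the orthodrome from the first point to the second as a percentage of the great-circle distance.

2.9%

Great circle: σ = 0.9092 rad → d_gc = Rσ = 5792.6 km
Rhumb: Δφ = +0.3841, Δλ = -1.1755, Δψ = +0.5291, q = Δφ/Δψ = 0.7260 → d_rh = R√(Δφ²+q²Δλ²) = 5962.3 km
Excess = (5962.3 − 5792.6) / 5792.6 = 169.7 / 5792.6 = 2.93% ≈ 2.9%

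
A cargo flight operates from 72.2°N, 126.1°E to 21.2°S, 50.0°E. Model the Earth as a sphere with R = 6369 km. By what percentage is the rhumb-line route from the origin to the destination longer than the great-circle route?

2.5%

Great circle: σ = 1.8503 rad → d_gc = Rσ = 11784.3 km
Rhumb: Δφ = -1.6301, Δλ = -1.3282, Δψ = -2.2328, q = Δφ/Δψ = 0.7301 → d_rh = R√(Δφ²+q²Δλ²) = 12080.3 km
Excess = (12080.3 − 11784.3) / 11784.3 = 296.0 / 11784.3 = 2.51% ≈ 2.5%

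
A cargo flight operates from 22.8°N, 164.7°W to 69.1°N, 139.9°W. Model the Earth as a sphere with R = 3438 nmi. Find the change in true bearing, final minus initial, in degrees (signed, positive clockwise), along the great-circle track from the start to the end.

Initial bearing θ₁ = atan2(sin Δλ cos φ₂, cos φ₁ sin φ₂ − sin φ₁ cos φ₂ cos Δλ) = 11.50°
Final bearing θ₂ = (initial bearing from the destination back to the start) + 180° = 31.00°
Δθ = θ₂ − θ₁ = +19.5°

+19.5°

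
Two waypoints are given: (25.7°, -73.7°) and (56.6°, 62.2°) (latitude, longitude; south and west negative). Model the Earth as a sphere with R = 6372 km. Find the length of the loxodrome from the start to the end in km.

Rhumb course C = atan2(Δλ, Δψ) with Δψ = ln[tan(π/4+φ₂/2)/tan(π/4+φ₁/2)] = +0.7395, Δλ = +2.3719 → C = 72.68°
d = R·|Δφ| / |cos C| = 6372·0.53931 / 0.29766 = 11545 km

11545 km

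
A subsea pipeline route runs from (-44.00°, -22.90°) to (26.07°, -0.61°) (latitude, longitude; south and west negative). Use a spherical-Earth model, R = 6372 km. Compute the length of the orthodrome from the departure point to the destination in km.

cos σ = sin φ₁ sin φ₂ + cos φ₁ cos φ₂ cos Δλ
      = sin(-44.00°)sin(26.07°) + cos(-44.00°)cos(26.07°)cos(22.29°) = 0.2926
σ = 72.987° → d = Rσ = 6372·1.27386 = 8117 km

8117 km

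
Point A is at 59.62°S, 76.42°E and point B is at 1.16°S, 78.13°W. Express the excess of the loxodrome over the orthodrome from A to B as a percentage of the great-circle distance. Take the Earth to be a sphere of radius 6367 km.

Great circle: σ = 2.0254 rad → d_gc = Rσ = 12895.7 km
Rhumb: Δφ = +1.0203, Δλ = -2.6974, Δψ = +1.2835, q = Δφ/Δψ = 0.7949 → d_rh = R√(Δφ²+q²Δλ²) = 15119.4 km
Excess = (15119.4 − 12895.7) / 12895.7 = 2223.7 / 12895.7 = 17.24% ≈ 17.2%

17.2%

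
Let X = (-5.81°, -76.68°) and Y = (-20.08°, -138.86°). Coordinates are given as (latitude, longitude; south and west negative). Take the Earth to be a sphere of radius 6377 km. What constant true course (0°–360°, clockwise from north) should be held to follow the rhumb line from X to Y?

Δψ = ln[tan(π/4+φ₂/2)/tan(π/4+φ₁/2)] = -0.2563
Δλ = -1.0852 rad (taken the short way round)
course = atan2(Δλ, Δψ) = 256.71°

256.7°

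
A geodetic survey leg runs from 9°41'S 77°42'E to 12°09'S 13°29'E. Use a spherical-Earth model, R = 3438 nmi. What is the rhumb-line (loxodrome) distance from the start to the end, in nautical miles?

3786 nmi

Δψ = ln[tan(π/4+φ₂/2)/tan(π/4+φ₁/2)] = -0.0438;  Δφ = -0.0431 rad,  Δλ = -1.1208 rad
q = Δφ/Δψ = 0.9818
d = R·√(Δφ² + q²Δλ²) = 3438·1.10126 = 3786 nmi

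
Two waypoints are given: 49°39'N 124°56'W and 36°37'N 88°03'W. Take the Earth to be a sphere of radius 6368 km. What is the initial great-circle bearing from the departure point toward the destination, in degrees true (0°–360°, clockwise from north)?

102.1°

N = sin Δλ·cos φ₂ = +0.4817;  D = cos φ₁ sin φ₂ − sin φ₁ cos φ₂ cos Δλ = -0.1031
initial course = atan2(N, D) = 102.08°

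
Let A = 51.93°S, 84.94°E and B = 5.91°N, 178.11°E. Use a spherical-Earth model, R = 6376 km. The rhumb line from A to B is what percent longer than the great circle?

Great circle: σ = 1.6860 rad → d_gc = Rσ = 10750.1 km
Rhumb: Δφ = +1.0095, Δλ = +1.6261, Δψ = +1.1675, q = Δφ/Δψ = 0.8647 → d_rh = R√(Δφ²+q²Δλ²) = 11036.3 km
Excess = (11036.3 − 10750.1) / 10750.1 = 286.2 / 10750.1 = 2.66% ≈ 2.7%

2.7%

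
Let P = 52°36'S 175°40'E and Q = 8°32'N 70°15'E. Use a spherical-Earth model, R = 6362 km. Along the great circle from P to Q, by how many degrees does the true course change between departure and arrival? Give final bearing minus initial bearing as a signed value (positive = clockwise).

At departure: θ₁ = atan2(sin Δλ cos φ₂, cos φ₁ sin φ₂ − sin φ₁ cos φ₂ cos Δλ) = 262.90°
At arrival: θ₂ = atan2(sin Δλ cos φ₁, −cos φ₂ sin φ₁ + sin φ₂ cos φ₁ cos Δλ) = 322.45°
Δθ = θ₂ − θ₁ = +59.5°

+59.5°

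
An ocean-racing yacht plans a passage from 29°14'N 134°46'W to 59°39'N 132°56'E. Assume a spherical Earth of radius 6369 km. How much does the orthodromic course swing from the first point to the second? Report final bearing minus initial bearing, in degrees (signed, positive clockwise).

-74.1°

At departure: θ₁ = atan2(sin Δλ cos φ₂, cos φ₁ sin φ₂ − sin φ₁ cos φ₂ cos Δλ) = 326.51°
At arrival: θ₂ = atan2(sin Δλ cos φ₁, −cos φ₂ sin φ₁ + sin φ₂ cos φ₁ cos Δλ) = 252.38°
Δθ = θ₂ − θ₁ = -74.1°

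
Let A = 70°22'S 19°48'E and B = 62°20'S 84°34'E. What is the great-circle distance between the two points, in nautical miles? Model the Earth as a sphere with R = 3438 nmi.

1545 nmi

cos σ = sin φ₁ sin φ₂ + cos φ₁ cos φ₂ cos Δλ
      = sin(-70.37°)sin(-62.33°) + cos(-70.37°)cos(-62.33°)cos(64.77°) = 0.9007
σ = 25.752° → d = Rσ = 3438·0.44946 = 1545 nmi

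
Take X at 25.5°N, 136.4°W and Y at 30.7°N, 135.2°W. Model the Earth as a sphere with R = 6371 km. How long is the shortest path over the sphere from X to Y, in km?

590 km

Haversine: a = sin²(Δφ/2)+cos φ₁ cos φ₂ sin²(Δλ/2) = 0.00214;  σ = 2·atan2(√a,√(1−a))
σ = 5.307° → d = Rσ = 6371·0.09262 = 590 km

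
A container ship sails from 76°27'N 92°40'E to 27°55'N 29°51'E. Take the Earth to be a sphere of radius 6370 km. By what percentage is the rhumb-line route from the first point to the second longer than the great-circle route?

Great circle: σ = 0.9888 rad → d_gc = Rσ = 6298.3 km
Rhumb: Δφ = -0.8471, Δλ = -1.0964, Δψ = -1.6226, q = Δφ/Δψ = 0.5221 → d_rh = R√(Δφ²+q²Δλ²) = 6512.1 km
Excess = (6512.1 − 6298.3) / 6298.3 = 213.8 / 6298.3 = 3.39% ≈ 3.4%

3.4%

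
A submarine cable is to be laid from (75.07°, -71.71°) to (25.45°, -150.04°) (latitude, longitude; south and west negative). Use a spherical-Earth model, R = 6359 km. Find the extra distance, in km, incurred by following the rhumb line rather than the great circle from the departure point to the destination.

364 km

Great circle: cos σ = sin φ₁ sin φ₂ + cos φ₁ cos φ₂ cos Δλ,  σ = 1.0902 rad → d_gc = 6932.8 km
Rhumb line: Δψ = -1.5728, q = Δφ/Δψ = 0.5506, d_rh = R√(Δφ²+q²Δλ²) = 7296.8 km
Excess = 7296.8 − 6932.8 = 364.0 ≈ 364 km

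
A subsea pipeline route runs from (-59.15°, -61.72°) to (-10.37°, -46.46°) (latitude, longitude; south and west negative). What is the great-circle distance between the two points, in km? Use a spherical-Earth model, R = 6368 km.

5571 km

Haversine: a = sin²(Δφ/2)+cos φ₁ cos φ₂ sin²(Δλ/2) = 0.17942;  σ = 2·atan2(√a,√(1−a))
σ = 50.121° → d = Rσ = 6368·0.87478 = 5571 km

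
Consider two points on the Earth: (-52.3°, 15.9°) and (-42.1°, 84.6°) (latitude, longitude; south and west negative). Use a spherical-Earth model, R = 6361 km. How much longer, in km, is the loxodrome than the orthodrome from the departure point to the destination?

181 km

Great circle: cos σ = sin φ₁ sin φ₂ + cos φ₁ cos φ₂ cos Δλ,  σ = 0.8020 rad → d_gc = 5101.5 km
Rhumb line: Δψ = +0.2632, q = Δφ/Δψ = 0.6764, d_rh = R√(Δφ²+q²Δλ²) = 5282.1 km
Excess = 5282.1 − 5101.5 = 180.6 ≈ 181 km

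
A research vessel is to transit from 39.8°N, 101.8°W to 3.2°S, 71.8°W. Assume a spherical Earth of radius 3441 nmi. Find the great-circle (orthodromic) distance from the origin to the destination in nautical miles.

Haversine: a = sin²(Δφ/2)+cos φ₁ cos φ₂ sin²(Δλ/2) = 0.18571;  σ = 2·atan2(√a,√(1−a))
σ = 51.054° → d = Rσ = 3441·0.89107 = 3066 nmi

3066 nmi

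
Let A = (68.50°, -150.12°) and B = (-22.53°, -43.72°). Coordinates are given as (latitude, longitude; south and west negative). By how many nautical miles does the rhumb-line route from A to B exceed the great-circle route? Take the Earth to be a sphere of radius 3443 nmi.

Great circle: cos σ = sin φ₁ sin φ₂ + cos φ₁ cos φ₂ cos Δλ,  σ = 2.0399 rad → d_gc = 7023.4 nmi
Rhumb line: Δψ = -2.0653, q = Δφ/Δψ = 0.7693, d_rh = R√(Δφ²+q²Δλ²) = 7356.3 nmi
Excess = 7356.3 − 7023.4 = 332.9 ≈ 333 nmi

333 nmi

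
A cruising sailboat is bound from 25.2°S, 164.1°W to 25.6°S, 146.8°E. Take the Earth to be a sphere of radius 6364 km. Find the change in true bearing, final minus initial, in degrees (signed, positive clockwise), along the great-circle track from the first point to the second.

+22.2°

At departure: θ₁ = atan2(sin Δλ cos φ₂, cos φ₁ sin φ₂ − sin φ₁ cos φ₂ cos Δλ) = 258.43°
At arrival: θ₂ = atan2(sin Δλ cos φ₁, −cos φ₂ sin φ₁ + sin φ₂ cos φ₁ cos Δλ) = 280.60°
Δθ = θ₂ − θ₁ = +22.2°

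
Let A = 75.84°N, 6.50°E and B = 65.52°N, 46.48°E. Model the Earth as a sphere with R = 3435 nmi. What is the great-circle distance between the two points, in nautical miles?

973 nmi

cos σ = sin φ₁ sin φ₂ + cos φ₁ cos φ₂ cos Δλ
      = sin(75.84°)sin(65.52°) + cos(75.84°)cos(65.52°)cos(39.98°) = 0.9601
σ = 16.234° → d = Rσ = 3435·0.28333 = 973 nmi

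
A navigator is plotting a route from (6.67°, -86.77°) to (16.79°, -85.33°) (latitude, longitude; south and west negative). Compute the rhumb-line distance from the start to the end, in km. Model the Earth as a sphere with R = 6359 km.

1134 km

Rhumb course C = atan2(Δλ, Δψ) with Δψ = ln[tan(π/4+φ₂/2)/tan(π/4+φ₁/2)] = +0.1806, Δλ = +0.0251 → C = 7.92°
d = R·|Δφ| / |cos C| = 6359·0.17663 / 0.99046 = 1134 km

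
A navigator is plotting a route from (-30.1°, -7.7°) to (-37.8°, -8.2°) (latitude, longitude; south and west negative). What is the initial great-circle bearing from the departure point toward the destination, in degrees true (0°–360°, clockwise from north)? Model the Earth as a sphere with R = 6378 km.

182.9°

N = sin Δλ·cos φ₂ = -0.0069;  D = cos φ₁ sin φ₂ − sin φ₁ cos φ₂ cos Δλ = -0.1340
initial course = atan2(N, D) = 182.95°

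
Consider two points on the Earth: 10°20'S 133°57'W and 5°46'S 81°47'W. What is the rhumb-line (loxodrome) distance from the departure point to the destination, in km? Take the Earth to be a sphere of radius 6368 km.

Δψ = ln[tan(π/4+φ₂/2)/tan(π/4+φ₁/2)] = +0.0805;  Δφ = +0.0797 rad,  Δλ = +0.9105 rad
q = Δφ/Δψ = 0.9899
d = R·√(Δφ² + q²Δλ²) = 6368·0.90478 = 5762 km

5762 km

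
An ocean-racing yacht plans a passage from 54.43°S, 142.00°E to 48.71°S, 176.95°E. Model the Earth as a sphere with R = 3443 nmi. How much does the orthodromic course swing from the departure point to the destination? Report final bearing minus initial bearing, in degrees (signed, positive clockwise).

Initial bearing θ₁ = atan2(sin Δλ cos φ₂, cos φ₁ sin φ₂ − sin φ₁ cos φ₂ cos Δλ) = 89.57°
Final bearing θ₂ = (initial bearing from the destination back to the start) + 180° = 61.82°
Δθ = θ₂ − θ₁ = -27.7°

-27.7°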